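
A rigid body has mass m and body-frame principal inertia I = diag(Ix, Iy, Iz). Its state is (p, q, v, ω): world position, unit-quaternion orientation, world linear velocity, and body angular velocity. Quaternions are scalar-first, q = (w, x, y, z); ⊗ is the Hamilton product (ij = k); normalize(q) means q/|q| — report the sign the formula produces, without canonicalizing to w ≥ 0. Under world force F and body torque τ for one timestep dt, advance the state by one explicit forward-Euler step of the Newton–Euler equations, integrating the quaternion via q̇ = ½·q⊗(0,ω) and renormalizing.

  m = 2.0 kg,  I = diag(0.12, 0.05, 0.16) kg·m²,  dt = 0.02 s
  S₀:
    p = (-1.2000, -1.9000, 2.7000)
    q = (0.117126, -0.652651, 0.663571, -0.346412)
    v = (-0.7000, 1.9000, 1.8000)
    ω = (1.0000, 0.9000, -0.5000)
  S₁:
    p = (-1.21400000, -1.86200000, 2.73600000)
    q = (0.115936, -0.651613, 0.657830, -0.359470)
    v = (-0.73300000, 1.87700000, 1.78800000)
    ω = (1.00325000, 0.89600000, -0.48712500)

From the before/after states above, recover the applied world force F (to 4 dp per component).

velocity change Δv = (-0.03300000, -0.02300000, -0.01200000)
applied force F = (-3.3000, -2.3000, -1.2000)

F = (-3.3000, -2.3000, -1.2000)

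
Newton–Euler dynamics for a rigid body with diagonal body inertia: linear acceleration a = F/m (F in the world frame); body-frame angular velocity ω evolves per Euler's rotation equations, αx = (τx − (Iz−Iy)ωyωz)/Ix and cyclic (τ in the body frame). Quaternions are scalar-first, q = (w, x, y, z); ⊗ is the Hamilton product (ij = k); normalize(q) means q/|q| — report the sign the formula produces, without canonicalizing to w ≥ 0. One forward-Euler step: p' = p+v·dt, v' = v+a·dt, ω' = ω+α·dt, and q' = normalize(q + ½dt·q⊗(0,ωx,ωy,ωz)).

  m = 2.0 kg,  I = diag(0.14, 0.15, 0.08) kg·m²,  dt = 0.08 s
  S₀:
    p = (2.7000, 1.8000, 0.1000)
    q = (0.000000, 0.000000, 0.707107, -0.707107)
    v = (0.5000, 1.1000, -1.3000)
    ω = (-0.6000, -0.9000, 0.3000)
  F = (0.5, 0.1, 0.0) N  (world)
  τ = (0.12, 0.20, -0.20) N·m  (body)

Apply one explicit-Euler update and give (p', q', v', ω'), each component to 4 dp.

p' = (2.7400, 1.8880, -0.0040)
q' = (0.0339, -0.0170, 0.7233, -0.6894)
v' = (0.5200, 1.1040, -1.3000)
ω' = (-0.5422, -0.7876, 0.0946)

a = (0.2500, 0.0500, 0.0000)
p' = p + v·dt = (2.7400, 1.8880, -0.0040)
v' = v + a·dt = (0.5200, 1.1040, -1.3000)
gyro term ω×Iω = (0.0189, -0.0108, 0.0054)
(τ − ω×Iω)/I = (0.7221, 1.4053, -2.5675)
new body rate ω' = (-0.5422, -0.7876, 0.0946)
q⊗(0,ω) = (0.8485284, -0.4242642, 0.4242642, 0.4242642)
updated quaternion q' = (0.0339, -0.0170, 0.7233, -0.6894)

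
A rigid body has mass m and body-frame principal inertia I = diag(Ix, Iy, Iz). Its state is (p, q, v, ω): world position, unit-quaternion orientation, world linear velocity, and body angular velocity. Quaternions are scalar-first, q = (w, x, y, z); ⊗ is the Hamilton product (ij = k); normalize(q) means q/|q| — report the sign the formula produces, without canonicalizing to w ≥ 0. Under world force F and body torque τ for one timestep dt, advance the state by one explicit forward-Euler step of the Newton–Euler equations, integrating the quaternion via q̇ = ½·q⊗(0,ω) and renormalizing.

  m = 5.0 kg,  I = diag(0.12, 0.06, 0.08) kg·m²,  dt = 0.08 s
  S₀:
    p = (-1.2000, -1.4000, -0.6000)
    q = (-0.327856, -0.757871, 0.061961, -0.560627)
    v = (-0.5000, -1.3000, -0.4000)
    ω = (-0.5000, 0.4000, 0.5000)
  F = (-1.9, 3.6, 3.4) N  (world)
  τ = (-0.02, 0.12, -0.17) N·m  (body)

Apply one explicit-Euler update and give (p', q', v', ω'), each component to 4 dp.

linear accel F/m = (-0.3800, 0.7200, 0.6800)
new position p' = (-1.2400, -1.5040, -0.6320)
v + (F/m)dt = (-0.5304, -1.2424, -0.3456)
ω×(Iω) gyroscopic = (0.0040, -0.0100, 0.0120)
angular accel α = (-0.2000, 2.1667, -2.2750)
ω' = ω + α·dt = (-0.5160, 0.5733, 0.3180)
Hamilton product q⊗(0,ω) = (-0.1234064, 0.4191593, 0.5281066, -0.4360959)
q' = normalize(q + ½dt·q⊗(0,ω)) = (-0.3326, -0.7407, 0.0830, -0.5778)

p' = (-1.2400, -1.5040, -0.6320)
q' = (-0.3326, -0.7407, 0.0830, -0.5778)
v' = (-0.5304, -1.2424, -0.3456)
ω' = (-0.5160, 0.5733, 0.3180)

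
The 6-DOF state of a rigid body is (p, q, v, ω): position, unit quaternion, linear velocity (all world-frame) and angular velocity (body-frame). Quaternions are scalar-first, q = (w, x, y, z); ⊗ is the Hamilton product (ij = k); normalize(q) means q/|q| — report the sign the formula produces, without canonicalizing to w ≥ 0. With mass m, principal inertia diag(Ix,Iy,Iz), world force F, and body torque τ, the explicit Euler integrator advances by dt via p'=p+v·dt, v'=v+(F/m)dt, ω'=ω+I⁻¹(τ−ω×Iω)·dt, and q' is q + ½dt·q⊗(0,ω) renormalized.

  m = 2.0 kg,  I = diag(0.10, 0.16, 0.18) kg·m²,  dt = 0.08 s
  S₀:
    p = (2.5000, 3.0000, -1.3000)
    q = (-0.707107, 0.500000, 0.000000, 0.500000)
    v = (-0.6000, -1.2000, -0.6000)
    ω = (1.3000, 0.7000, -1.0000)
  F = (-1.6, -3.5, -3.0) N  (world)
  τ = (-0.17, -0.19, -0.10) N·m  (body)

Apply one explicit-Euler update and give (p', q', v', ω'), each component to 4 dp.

a = (-0.8000, -1.7500, -1.5000)
new position p' = (2.4520, 2.9040, -1.3480)
new velocity v' = (-0.6640, -1.3400, -0.7200)
ω×(Iω) gyroscopic = (-0.0140, 0.1040, 0.0546)
angular accel α = (-1.5600, -1.8375, -0.8589)
ω' = ω + α·dt = (1.1752, 0.5530, -1.0687)
2q̇ = q⊗(0,ω) = (-0.1500000, -1.2692391, 0.6550251, 1.0571070)
q' = normalize(q + ½dt·q⊗(0,ω)) = (-0.7113, 0.4481, 0.0261, 0.5409)

p' = (2.4520, 2.9040, -1.3480)
q' = (-0.7113, 0.4481, 0.0261, 0.5409)
v' = (-0.6640, -1.3400, -0.7200)
ω' = (1.1752, 0.5530, -1.0687)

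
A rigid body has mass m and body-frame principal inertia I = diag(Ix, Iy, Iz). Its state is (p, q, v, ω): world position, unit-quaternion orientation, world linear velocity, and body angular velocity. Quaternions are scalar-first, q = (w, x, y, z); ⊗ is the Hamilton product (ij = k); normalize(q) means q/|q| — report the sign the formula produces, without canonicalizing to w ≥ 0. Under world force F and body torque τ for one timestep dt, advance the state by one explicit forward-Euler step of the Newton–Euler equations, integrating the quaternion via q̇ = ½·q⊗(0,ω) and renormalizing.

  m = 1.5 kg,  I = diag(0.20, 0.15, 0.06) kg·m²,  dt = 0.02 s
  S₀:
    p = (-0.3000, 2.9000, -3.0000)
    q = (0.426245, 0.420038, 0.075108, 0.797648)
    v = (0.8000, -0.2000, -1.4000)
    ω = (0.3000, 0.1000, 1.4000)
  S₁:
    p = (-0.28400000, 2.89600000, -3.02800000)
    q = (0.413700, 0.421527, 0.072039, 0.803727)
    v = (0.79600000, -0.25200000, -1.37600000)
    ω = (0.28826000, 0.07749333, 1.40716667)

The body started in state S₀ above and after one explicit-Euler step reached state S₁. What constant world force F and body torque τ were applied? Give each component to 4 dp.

rate change Δω = (-0.01174000, -0.02250667, 0.00716667)
precession coupling = (-0.0126, 0.0588, -0.0015)
I·α + gyro = (-0.1300, -0.1100, 0.0200)
Δv = v₁−v₀ = (-0.00400000, -0.05200000, 0.02400000)
applied force F = (-0.3000, -3.9000, 1.8000)

F = (-0.3000, -3.9000, 1.8000)
τ = (-0.1300, -0.1100, 0.0200)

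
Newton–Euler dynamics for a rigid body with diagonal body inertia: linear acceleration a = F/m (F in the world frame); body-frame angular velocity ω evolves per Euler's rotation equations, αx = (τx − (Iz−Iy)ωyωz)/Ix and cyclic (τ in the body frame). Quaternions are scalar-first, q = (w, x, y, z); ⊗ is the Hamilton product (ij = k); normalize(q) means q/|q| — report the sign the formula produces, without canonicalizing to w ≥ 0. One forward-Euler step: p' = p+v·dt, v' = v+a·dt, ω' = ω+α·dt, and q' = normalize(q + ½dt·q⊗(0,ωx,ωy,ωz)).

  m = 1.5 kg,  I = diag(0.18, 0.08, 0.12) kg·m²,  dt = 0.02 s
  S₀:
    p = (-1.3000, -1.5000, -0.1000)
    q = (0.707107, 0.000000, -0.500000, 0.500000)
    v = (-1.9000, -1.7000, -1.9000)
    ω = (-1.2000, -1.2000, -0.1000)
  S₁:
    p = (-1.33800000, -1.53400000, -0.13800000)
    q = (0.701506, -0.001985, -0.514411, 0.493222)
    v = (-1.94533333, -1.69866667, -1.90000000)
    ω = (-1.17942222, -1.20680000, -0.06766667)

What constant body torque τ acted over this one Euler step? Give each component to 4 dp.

Δω = ω₁−ω₀ = (0.02057778, -0.00680000, 0.03233333)
τ = I·(Δω/dt) + ω₀×(Iω₀) = (0.1900, -0.0200, 0.0500)

τ = (0.1900, -0.0200, 0.0500)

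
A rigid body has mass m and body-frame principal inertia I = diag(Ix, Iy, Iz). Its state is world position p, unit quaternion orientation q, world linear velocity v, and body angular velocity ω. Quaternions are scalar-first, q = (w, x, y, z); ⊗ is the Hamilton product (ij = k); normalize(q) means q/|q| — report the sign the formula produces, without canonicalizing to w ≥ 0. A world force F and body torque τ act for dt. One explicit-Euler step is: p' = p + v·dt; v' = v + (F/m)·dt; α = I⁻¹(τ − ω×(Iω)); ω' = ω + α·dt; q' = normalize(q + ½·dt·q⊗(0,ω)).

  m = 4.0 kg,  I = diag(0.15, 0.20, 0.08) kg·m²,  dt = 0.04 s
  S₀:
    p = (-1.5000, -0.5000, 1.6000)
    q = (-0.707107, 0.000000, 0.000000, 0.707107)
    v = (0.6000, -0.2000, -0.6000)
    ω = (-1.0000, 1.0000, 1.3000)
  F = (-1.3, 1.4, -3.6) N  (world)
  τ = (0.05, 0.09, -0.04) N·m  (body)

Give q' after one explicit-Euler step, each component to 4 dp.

q' = (-0.7250, 0.0000, -0.0283, 0.6882)

q⊗(0,ω) = (-0.9192391, 0.0000000, -1.4142140, -0.9192391)
q' = normalize(q + ½dt·q⊗(0,ω)) = (-0.7250, 0.0000, -0.0283, 0.6882)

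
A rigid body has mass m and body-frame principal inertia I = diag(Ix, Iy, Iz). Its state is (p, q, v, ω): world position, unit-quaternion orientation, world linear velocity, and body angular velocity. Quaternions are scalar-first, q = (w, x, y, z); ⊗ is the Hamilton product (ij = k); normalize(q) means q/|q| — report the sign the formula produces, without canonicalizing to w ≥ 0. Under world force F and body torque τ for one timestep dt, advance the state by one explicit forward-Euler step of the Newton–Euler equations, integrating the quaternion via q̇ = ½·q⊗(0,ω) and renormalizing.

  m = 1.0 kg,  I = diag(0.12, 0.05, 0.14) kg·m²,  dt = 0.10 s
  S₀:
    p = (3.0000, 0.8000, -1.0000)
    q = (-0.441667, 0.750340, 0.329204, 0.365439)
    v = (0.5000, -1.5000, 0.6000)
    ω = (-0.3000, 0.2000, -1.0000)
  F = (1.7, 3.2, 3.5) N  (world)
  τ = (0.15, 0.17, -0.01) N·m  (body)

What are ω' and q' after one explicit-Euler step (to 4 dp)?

precession coupling ω×(Iω) = (-0.0180, -0.0060, 0.0042)
angular accel α = (1.4000, 3.5200, -0.1014)
ω' = ω + α·dt = (-0.1600, 0.5520, -1.0101)
Hamilton product q⊗(0,ω) = (0.5247002, -0.2697917, 0.5523749, 0.6904962)
q' = normalize(q + ½dt·q⊗(0,ω)) = (-0.4148, 0.7358, 0.3563, 0.3994)

ω' = (-0.1600, 0.5520, -1.0101)
q' = (-0.4148, 0.7358, 0.3563, 0.3994)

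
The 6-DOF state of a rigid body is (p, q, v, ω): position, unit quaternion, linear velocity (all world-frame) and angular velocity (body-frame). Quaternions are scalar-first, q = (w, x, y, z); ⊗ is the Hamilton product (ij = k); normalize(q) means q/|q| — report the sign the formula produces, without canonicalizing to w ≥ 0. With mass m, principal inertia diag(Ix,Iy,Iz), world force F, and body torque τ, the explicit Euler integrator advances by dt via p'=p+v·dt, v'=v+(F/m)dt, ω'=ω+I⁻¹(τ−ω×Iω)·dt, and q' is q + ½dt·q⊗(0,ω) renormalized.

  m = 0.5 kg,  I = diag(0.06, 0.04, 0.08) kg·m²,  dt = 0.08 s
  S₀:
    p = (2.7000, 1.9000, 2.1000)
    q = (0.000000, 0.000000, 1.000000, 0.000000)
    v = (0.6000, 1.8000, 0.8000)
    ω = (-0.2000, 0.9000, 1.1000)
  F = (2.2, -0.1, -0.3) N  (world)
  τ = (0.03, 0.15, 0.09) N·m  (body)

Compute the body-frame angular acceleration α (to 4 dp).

α = (-0.1600, 3.6400, 1.0800)

gyro term ω×Iω = (0.0396, 0.0044, 0.0036)
α = I⁻¹(τ − ω×Iω) = (-0.1600, 3.6400, 1.0800)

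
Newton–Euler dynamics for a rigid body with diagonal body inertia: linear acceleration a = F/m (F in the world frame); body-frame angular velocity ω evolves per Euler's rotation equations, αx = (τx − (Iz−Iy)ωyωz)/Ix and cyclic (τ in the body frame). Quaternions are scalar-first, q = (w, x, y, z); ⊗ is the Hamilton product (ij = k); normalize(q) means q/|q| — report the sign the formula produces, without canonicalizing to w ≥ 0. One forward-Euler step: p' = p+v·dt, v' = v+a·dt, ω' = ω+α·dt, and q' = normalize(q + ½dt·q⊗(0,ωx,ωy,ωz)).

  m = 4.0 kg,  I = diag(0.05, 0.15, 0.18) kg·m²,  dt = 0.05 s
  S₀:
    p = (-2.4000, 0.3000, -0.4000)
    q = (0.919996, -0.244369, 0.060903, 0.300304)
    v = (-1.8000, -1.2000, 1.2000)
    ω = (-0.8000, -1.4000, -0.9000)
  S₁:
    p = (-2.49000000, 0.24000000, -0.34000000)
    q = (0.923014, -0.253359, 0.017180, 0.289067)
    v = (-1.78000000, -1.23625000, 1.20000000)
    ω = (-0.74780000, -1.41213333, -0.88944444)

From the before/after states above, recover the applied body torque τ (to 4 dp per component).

τ = (0.0900, -0.1300, 0.1500)

ω₁ − ω₀ = (0.05220000, -0.01213333, 0.01055556)
ω₀×(Iω₀) = (0.0378, -0.0936, 0.1120)
I·α + gyro = (0.0900, -0.1300, 0.1500)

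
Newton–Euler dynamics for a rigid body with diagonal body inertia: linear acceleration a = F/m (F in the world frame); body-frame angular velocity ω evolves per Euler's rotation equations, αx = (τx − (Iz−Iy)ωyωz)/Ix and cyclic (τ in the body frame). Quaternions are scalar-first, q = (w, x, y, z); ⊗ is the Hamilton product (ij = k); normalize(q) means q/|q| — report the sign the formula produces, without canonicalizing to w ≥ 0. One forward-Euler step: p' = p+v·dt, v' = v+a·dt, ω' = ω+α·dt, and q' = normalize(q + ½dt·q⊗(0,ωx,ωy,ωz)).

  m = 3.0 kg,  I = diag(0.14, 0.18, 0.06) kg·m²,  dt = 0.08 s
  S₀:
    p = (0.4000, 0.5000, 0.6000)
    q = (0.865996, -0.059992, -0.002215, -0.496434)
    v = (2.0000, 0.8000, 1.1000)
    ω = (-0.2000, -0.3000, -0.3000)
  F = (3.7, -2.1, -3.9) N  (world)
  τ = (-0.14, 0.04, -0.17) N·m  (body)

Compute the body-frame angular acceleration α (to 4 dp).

α = (-0.9229, 0.1956, -2.8733)

ω×(Iω) gyroscopic = (-0.0108, 0.0048, 0.0024)
(τ − ω×Iω)/I = (-0.9229, 0.1956, -2.8733)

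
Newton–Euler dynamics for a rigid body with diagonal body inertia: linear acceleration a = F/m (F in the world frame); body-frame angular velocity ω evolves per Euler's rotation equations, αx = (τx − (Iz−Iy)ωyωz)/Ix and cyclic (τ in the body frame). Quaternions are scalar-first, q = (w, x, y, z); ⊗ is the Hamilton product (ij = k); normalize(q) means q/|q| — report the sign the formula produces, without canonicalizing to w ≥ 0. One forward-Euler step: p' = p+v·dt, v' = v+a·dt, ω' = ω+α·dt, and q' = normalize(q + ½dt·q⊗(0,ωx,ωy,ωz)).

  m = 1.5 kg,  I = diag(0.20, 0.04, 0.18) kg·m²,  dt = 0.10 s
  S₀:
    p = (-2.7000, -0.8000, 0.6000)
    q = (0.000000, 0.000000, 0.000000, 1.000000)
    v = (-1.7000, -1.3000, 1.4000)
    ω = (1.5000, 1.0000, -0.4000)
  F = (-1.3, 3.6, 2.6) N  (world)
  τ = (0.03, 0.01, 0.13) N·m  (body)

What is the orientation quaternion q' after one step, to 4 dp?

Hamilton product q⊗(0,ω) = (0.4000000, -1.0000000, 1.5000000, 0.0000000)
q + ½dt·q⊗(0,ω), renormalized = (0.0199, -0.0498, 0.0747, 0.9958)

q' = (0.0199, -0.0498, 0.0747, 0.9958)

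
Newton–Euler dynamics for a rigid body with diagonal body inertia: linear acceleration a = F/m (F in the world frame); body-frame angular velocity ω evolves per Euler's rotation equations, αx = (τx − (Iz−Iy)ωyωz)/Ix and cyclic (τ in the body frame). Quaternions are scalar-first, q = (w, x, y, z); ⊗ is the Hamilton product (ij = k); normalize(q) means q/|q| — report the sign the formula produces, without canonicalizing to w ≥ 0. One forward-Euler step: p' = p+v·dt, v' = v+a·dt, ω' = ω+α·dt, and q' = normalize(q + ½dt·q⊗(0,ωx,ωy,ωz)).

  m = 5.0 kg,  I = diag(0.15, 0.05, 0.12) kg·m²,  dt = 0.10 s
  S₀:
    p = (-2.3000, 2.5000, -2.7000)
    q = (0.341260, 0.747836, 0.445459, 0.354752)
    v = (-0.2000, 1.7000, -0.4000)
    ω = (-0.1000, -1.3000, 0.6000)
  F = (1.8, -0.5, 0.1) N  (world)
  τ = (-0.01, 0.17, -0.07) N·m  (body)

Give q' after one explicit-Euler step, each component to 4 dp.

q' = (0.3624, 0.7805, 0.3980, 0.3178)

Hamilton product q⊗(0,ω) = (0.4410291, 0.6943270, -0.9278148, -0.7228849)
q' = normalize(q + ½dt·q⊗(0,ω)) = (0.3624, 0.7805, 0.3980, 0.3178)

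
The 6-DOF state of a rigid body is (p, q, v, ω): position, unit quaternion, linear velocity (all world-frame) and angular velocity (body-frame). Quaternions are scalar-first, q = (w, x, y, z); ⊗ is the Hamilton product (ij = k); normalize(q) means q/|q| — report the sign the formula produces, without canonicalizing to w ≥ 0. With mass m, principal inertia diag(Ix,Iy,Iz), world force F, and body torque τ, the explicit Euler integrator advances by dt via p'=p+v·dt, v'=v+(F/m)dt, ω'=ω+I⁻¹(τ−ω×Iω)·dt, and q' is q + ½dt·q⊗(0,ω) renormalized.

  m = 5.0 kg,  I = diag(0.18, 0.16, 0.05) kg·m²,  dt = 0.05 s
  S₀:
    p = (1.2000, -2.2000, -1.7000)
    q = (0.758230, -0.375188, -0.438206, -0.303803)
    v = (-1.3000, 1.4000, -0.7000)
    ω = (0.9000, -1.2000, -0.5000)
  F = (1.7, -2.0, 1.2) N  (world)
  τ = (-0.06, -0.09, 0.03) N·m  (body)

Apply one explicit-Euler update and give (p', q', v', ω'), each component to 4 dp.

p' = p + v·dt = (1.1350, -2.1300, -1.7350)
v + (F/m)dt = (-1.2830, 1.3800, -0.6880)
angular accel α = (0.0333, -0.1969, 0.1680)
ω + α·dt = (0.9017, -1.2098, -0.4916)
Hamilton product q⊗(0,ω) = (-0.3400795, 0.5369464, -1.3708927, 0.4654960)
q + ½dt·q⊗(0,ω), renormalized = (0.7491, -0.3615, -0.4721, -0.2919)

p' = (1.1350, -2.1300, -1.7350)
q' = (0.7491, -0.3615, -0.4721, -0.2919)
v' = (-1.2830, 1.3800, -0.6880)
ω' = (0.9017, -1.2098, -0.4916)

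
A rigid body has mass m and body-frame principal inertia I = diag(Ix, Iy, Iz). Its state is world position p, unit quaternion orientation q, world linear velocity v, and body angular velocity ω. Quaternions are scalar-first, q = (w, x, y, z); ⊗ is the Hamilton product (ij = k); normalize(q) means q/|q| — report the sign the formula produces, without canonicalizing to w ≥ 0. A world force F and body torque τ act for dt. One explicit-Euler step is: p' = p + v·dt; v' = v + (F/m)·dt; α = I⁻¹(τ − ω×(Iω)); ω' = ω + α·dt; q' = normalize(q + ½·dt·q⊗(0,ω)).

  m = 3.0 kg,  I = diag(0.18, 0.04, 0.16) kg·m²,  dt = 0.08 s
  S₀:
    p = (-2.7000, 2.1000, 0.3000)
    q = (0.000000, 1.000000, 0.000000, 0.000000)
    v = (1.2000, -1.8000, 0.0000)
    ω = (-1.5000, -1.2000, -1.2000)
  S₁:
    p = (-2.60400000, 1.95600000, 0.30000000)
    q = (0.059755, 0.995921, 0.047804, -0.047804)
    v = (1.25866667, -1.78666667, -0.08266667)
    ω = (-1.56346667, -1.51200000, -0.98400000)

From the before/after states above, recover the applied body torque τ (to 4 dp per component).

Δω = ω₁−ω₀ = (-0.06346667, -0.31200000, 0.21600000)
τ = I·(Δω/dt) + ω₀×(Iω₀) = (0.0300, -0.1200, 0.1800)

τ = (0.0300, -0.1200, 0.1800)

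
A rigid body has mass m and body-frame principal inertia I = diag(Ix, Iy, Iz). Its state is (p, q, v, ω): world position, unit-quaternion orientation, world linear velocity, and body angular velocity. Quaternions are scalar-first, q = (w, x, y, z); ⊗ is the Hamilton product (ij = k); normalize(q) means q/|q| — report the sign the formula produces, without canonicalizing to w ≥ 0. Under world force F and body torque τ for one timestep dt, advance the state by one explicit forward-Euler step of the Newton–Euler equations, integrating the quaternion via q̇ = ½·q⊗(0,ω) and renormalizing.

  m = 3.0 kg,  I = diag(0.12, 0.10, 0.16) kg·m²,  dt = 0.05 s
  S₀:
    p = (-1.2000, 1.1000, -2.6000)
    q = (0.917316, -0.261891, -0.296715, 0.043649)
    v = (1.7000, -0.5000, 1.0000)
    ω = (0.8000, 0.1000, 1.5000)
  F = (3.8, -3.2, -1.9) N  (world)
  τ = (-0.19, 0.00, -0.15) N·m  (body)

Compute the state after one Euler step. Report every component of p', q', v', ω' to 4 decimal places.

precession coupling ω×(Iω) = (0.0090, -0.0480, -0.0016)
(τ − ω×Iω)/I = (-1.6583, 0.4800, -0.9275)
new body rate ω' = (0.7171, 0.1240, 1.4536)
2q̇ = q⊗(0,ω) = (0.1737108, 0.2844154, 0.5194873, 1.5871569)
q' = normalize(q + ½dt·q⊗(0,ω)) = (0.9208, -0.2545, -0.2835, 0.0833)
a = F/m = (1.2667, -1.0667, -0.6333)
p' = p + v·dt = (-1.1150, 1.0750, -2.5500)
new velocity v' = (1.7633, -0.5533, 0.9683)

p' = (-1.1150, 1.0750, -2.5500)
q' = (0.9208, -0.2545, -0.2835, 0.0833)
v' = (1.7633, -0.5533, 0.9683)
ω' = (0.7171, 0.1240, 1.4536)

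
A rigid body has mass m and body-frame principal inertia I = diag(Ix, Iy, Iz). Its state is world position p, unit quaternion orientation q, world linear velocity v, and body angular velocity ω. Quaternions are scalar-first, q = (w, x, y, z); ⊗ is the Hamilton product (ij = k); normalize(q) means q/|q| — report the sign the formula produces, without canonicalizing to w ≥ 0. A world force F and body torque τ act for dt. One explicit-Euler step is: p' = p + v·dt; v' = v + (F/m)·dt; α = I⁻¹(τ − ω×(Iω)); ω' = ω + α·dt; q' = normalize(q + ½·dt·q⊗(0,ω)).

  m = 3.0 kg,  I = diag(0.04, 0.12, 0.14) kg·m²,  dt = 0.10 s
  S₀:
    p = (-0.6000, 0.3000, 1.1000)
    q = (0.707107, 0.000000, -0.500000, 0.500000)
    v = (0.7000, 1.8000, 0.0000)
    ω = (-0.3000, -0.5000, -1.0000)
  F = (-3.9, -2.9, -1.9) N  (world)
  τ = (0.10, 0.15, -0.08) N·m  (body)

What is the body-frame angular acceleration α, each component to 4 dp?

α = (2.2500, 1.5000, -0.6571)

ω×(Iω) gyroscopic = (0.0100, -0.0300, 0.0120)
α = I⁻¹(τ − ω×Iω) = (2.2500, 1.5000, -0.6571)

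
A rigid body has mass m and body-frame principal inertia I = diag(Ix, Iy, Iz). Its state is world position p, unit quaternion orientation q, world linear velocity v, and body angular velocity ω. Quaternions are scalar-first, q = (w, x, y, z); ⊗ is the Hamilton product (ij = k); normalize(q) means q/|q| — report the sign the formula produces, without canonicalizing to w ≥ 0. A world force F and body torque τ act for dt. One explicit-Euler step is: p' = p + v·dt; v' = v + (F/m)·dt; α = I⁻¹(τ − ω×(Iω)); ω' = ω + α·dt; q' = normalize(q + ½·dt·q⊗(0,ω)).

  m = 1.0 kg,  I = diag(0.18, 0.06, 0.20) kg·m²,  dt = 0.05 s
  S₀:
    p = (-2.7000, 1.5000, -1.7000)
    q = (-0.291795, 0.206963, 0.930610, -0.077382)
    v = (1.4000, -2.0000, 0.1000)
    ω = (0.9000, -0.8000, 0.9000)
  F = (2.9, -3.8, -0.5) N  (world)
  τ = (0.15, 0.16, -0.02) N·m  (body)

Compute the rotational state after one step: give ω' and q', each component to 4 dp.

gyro term ω×Iω = (-0.1008, -0.0162, 0.0864)
α = I⁻¹(τ − ω×Iω) = (1.3933, 2.9367, -0.5320)
ω' = ω + α·dt = (0.9697, -0.6532, 0.8734)
Hamilton product q⊗(0,ω) = (0.6278651, 0.5130279, -0.0224745, -1.2657349)
q + ½dt·q⊗(0,ω), renormalized = (-0.2759, 0.2196, 0.9294, -0.1089)

ω' = (0.9697, -0.6532, 0.8734)
q' = (-0.2759, 0.2196, 0.9294, -0.1089)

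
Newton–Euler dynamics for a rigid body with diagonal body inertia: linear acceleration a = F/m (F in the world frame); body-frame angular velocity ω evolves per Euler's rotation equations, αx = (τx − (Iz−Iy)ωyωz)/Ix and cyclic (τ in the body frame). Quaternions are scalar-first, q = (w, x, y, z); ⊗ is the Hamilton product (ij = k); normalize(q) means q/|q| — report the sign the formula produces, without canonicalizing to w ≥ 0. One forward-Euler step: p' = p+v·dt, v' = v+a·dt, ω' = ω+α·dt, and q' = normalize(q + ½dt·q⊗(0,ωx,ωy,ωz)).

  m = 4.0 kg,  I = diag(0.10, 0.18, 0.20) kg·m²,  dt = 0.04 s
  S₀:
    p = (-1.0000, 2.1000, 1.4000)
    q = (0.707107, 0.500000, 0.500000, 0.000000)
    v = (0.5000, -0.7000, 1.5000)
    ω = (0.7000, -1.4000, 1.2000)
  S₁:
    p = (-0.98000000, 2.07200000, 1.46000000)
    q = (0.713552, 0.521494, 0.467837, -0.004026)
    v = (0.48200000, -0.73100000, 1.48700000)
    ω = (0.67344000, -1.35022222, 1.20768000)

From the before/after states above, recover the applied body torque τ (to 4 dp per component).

τ = (-0.1000, 0.1400, -0.0400)

rate change Δω = (-0.02656000, 0.04977778, 0.00768000)
gyro term ω₀×Iω₀ = (-0.0336, -0.0840, -0.0784)
I·α + gyro = (-0.1000, 0.1400, -0.0400)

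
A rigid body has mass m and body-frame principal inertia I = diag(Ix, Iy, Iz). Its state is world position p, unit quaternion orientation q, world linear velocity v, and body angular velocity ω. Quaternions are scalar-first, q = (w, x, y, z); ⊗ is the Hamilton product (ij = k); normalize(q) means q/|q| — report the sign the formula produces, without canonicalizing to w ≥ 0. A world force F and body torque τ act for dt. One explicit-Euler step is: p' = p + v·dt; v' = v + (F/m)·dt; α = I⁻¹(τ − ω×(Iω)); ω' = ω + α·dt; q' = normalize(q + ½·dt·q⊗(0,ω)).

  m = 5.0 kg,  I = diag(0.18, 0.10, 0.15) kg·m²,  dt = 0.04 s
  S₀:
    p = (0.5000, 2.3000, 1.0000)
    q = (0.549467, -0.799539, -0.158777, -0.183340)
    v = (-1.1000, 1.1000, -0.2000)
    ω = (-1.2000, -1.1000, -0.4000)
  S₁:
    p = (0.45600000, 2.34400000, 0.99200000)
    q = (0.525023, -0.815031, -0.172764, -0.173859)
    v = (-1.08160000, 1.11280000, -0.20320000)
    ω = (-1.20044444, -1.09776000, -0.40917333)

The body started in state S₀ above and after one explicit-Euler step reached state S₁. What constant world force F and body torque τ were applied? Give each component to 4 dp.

F = (2.3000, 1.6000, -0.4000)
τ = (0.0200, 0.0200, -0.1400)

velocity change Δv = (0.01840000, 0.01280000, -0.00320000)
F = m·Δv/dt = (2.3000, 1.6000, -0.4000)
ω₁ − ω₀ = (-0.00044444, 0.00224000, -0.00917333)
precession coupling = (0.0220, 0.0144, -0.1056)
applied torque τ = (0.0200, 0.0200, -0.1400)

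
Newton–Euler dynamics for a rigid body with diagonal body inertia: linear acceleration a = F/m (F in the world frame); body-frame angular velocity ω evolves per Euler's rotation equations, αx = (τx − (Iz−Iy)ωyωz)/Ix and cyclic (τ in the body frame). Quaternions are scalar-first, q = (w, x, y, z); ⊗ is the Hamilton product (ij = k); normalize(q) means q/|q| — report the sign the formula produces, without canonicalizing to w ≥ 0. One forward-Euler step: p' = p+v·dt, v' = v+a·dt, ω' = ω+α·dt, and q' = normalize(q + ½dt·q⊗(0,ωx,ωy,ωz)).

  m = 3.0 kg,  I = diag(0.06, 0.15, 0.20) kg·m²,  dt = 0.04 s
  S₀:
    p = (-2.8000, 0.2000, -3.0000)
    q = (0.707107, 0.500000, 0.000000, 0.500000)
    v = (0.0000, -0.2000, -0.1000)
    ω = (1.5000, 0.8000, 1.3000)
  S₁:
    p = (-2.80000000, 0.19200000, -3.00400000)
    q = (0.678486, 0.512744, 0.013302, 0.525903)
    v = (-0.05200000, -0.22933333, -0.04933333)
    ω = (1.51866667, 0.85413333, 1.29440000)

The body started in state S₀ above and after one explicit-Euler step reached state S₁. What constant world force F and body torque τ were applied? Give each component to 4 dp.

Δω = ω₁−ω₀ = (0.01866667, 0.05413333, -0.00560000)
applied torque τ = (0.0800, -0.0700, 0.0800)
velocity change Δv = (-0.05200000, -0.02933333, 0.05066667)
F = m·Δv/dt = (-3.9000, -2.2000, 3.8000)

F = (-3.9000, -2.2000, 3.8000)
τ = (0.0800, -0.0700, 0.0800)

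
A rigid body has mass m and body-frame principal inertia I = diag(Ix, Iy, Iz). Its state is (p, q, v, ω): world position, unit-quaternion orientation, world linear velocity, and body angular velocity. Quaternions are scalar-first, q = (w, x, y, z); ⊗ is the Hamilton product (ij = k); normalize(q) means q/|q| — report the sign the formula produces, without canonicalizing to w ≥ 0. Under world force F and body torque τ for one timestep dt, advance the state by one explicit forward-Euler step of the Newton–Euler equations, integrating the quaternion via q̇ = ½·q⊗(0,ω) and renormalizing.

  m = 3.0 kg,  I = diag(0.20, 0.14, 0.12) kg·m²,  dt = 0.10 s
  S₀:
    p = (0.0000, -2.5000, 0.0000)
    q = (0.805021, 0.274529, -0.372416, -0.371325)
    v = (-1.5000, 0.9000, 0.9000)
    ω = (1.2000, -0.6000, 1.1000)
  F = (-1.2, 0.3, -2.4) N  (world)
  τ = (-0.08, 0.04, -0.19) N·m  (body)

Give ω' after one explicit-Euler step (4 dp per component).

α = I⁻¹(τ − ω×Iω) = (-0.4660, -0.4686, -1.9433)
new body rate ω' = (1.1534, -0.6469, 0.9057)

ω' = (1.1534, -0.6469, 0.9057)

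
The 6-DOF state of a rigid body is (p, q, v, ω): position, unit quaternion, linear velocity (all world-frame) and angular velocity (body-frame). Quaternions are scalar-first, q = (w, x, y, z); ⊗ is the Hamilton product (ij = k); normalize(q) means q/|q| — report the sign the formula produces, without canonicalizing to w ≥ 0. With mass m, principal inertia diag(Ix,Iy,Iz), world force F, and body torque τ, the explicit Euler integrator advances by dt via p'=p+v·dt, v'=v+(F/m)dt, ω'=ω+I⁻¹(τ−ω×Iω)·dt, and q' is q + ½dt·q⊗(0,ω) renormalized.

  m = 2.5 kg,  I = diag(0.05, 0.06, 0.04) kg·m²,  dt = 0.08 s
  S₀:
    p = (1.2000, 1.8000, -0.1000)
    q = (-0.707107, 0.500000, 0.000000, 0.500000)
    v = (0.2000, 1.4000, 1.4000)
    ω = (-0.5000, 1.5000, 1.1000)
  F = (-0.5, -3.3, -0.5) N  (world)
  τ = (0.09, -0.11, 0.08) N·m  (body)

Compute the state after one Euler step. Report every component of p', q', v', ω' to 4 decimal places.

p' = (1.2160, 1.9120, 0.0120)
q' = (-0.7170, 0.4827, -0.0742, 0.4974)
v' = (0.1840, 1.2944, 1.3840)
ω' = (-0.3032, 1.3607, 1.2750)

gyro term ω×Iω = (-0.0330, -0.0055, -0.0075)
α = I⁻¹(τ − ω×Iω) = (2.4600, -1.7417, 2.1875)
ω' = ω + α·dt = (-0.3032, 1.3607, 1.2750)
q⊗(0,ω) = (-0.3000000, -0.3964465, -1.8606605, -0.0278177)
q' = normalize(q + ½dt·q⊗(0,ω)) = (-0.7170, 0.4827, -0.0742, 0.4974)
p' = p + v·dt = (1.2160, 1.9120, 0.0120)
v' = v + a·dt = (0.1840, 1.2944, 1.3840)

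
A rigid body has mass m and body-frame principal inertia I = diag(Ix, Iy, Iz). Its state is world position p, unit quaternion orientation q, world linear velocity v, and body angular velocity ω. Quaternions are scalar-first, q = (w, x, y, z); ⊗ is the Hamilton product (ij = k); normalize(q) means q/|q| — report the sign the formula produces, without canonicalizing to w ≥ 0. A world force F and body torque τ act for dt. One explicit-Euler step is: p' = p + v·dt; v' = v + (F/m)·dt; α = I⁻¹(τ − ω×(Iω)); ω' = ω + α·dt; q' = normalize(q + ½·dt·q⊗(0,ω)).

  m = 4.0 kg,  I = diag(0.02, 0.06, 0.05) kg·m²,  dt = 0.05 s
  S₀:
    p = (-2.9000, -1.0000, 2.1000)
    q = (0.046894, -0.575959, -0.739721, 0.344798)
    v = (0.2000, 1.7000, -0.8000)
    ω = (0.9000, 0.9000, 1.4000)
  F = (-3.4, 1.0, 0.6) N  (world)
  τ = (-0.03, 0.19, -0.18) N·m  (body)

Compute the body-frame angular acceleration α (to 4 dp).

ω×(Iω) gyroscopic = (-0.0126, -0.0378, 0.0324)
(τ − ω×Iω)/I = (-0.8700, 3.7967, -4.2480)

α = (-0.8700, 3.7967, -4.2480)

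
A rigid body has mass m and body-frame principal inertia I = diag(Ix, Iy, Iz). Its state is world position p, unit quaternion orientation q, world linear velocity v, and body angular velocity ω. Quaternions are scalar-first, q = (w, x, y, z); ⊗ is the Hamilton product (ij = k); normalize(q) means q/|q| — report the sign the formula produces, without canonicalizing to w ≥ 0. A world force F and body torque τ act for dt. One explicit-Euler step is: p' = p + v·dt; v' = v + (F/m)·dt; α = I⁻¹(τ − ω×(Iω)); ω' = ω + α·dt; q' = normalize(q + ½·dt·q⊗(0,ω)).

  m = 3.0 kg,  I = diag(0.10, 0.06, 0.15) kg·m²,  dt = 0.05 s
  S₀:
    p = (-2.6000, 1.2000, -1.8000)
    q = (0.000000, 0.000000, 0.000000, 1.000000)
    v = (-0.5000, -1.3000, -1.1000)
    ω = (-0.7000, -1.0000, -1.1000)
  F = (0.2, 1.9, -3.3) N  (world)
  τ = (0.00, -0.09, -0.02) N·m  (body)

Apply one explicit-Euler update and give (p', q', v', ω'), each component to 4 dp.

p' = (-2.6250, 1.1350, -1.8550)
q' = (0.0275, 0.0250, -0.0175, 0.9992)
v' = (-0.4967, -1.2683, -1.1550)
ω' = (-0.7495, -1.0429, -1.0973)

p' = p + v·dt = (-2.6250, 1.1350, -1.8550)
new velocity v' = (-0.4967, -1.2683, -1.1550)
α = I⁻¹(τ − ω×Iω) = (-0.9900, -0.8583, 0.0533)
new body rate ω' = (-0.7495, -1.0429, -1.0973)
Hamilton product q⊗(0,ω) = (1.1000000, 1.0000000, -0.7000000, 0.0000000)
updated quaternion q' = (0.0275, 0.0250, -0.0175, 0.9992)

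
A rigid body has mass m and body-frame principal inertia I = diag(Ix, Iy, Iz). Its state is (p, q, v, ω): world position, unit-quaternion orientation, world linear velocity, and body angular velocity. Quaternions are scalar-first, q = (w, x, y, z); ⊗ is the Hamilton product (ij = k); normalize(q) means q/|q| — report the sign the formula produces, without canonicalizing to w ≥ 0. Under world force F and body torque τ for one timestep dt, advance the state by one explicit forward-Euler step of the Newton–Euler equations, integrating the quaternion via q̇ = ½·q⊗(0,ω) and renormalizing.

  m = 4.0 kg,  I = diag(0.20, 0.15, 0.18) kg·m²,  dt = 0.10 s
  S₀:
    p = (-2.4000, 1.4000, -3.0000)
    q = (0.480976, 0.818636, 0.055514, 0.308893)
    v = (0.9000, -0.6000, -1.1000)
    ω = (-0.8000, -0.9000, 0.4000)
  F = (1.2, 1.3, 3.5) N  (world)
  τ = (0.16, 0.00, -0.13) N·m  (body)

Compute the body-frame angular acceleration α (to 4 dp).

α = (0.8540, 0.0427, -0.5222)

gyro term ω×Iω = (-0.0108, -0.0064, -0.0360)
angular accel α = (0.8540, 0.0427, -0.5222)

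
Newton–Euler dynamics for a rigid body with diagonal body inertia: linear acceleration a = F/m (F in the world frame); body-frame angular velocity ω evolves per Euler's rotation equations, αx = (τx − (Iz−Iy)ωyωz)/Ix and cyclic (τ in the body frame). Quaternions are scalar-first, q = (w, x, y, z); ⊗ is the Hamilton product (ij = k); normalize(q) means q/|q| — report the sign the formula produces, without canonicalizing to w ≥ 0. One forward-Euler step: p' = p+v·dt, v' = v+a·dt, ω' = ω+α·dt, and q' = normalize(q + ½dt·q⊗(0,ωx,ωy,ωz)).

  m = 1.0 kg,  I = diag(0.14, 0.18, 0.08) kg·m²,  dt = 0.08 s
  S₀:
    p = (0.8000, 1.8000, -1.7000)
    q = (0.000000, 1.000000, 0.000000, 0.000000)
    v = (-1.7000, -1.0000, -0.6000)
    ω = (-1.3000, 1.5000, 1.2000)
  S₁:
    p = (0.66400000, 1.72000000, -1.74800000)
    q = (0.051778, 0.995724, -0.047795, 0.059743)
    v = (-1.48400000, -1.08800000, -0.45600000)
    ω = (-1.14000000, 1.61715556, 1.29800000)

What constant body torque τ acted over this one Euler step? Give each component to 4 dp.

τ = (0.1000, 0.1700, 0.0200)

rate change Δω = (0.16000000, 0.11715556, 0.09800000)
gyro term ω₀×Iω₀ = (-0.1800, -0.0936, -0.0780)
I·α + gyro = (0.1000, 0.1700, 0.0200)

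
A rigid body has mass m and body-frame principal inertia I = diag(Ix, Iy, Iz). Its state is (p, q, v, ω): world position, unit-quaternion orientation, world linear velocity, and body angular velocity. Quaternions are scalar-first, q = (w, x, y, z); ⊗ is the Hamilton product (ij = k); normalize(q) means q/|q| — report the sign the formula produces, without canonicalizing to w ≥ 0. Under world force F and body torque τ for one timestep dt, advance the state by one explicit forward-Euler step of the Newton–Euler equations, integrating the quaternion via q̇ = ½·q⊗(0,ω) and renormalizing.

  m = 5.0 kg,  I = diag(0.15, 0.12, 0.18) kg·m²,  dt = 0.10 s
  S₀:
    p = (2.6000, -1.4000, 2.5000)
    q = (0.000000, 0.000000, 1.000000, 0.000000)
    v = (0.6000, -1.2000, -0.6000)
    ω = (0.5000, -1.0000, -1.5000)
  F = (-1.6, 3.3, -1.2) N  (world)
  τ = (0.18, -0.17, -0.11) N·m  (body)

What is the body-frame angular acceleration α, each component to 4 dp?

gyro term ω×Iω = (0.0900, 0.0225, 0.0150)
angular accel α = (0.6000, -1.6042, -0.6944)

α = (0.6000, -1.6042, -0.6944)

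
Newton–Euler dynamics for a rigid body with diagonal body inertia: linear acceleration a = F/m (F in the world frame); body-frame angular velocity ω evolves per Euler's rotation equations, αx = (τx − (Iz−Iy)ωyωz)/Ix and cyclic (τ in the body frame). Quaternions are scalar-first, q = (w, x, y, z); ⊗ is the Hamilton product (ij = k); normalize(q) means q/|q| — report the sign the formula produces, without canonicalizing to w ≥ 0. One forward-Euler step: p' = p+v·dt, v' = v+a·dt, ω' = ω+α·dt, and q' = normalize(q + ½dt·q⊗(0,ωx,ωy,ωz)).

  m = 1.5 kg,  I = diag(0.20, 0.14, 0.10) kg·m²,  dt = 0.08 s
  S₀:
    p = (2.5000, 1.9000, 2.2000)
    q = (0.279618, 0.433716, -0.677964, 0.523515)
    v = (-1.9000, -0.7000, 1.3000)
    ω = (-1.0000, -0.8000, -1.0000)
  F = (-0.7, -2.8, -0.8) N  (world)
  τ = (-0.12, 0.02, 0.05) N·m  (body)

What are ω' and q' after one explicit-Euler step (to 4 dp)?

ω' = (-1.0352, -0.8457, -0.9216)
q' = (0.2956, 0.4654, -0.6891, 0.4703)

ω×(Iω) gyroscopic = (-0.0320, 0.1000, -0.0480)
angular accel α = (-0.4400, -0.5714, 0.9800)
new body rate ω' = (-1.0352, -0.8457, -0.9216)
q⊗(0,ω) = (0.4148598, 0.8171580, -0.3134934, -1.3045548)
q' = normalize(q + ½dt·q⊗(0,ω)) = (0.2956, 0.4654, -0.6891, 0.4703)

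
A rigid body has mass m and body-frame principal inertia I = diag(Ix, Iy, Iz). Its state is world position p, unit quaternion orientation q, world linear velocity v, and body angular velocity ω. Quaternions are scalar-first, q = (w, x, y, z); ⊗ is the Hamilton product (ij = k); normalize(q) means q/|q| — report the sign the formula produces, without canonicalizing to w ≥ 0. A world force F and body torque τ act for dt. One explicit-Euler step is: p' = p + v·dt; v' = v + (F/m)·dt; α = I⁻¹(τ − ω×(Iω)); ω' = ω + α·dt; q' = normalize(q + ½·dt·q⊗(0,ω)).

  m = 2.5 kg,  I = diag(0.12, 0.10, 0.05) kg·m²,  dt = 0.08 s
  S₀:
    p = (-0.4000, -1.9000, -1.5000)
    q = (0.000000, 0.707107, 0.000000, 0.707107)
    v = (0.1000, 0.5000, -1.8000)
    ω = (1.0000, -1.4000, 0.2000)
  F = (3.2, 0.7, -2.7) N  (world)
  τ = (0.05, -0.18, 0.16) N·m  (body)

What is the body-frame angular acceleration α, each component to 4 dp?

α = (0.3000, -1.9400, 2.6400)

gyro term ω×Iω = (0.0140, 0.0140, 0.0280)
(τ − ω×Iω)/I = (0.3000, -1.9400, 2.6400)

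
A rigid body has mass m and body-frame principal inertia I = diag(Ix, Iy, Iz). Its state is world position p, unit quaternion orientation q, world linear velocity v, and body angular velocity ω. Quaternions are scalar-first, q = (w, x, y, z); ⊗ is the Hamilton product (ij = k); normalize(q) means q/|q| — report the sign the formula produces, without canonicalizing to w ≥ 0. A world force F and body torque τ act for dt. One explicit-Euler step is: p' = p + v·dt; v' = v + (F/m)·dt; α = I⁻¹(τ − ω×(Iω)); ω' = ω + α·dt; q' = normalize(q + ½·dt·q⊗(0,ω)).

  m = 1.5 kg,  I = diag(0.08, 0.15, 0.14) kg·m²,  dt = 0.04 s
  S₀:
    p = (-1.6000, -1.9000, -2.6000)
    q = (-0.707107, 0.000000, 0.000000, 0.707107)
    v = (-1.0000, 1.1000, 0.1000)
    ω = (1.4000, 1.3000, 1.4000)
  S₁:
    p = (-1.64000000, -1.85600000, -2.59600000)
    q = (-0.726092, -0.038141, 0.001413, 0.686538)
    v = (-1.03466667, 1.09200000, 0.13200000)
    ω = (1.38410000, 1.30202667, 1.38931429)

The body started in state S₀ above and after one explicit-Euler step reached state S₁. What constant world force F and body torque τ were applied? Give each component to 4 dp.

F = (-1.3000, -0.3000, 1.2000)
τ = (-0.0500, -0.1100, 0.0900)

Δω = ω₁−ω₀ = (-0.01590000, 0.00202667, -0.01068571)
precession coupling = (-0.0182, -0.1176, 0.1274)
applied torque τ = (-0.0500, -0.1100, 0.0900)
v₁ − v₀ = (-0.03466667, -0.00800000, 0.03200000)
F = m·Δv/dt = (-1.3000, -0.3000, 1.2000)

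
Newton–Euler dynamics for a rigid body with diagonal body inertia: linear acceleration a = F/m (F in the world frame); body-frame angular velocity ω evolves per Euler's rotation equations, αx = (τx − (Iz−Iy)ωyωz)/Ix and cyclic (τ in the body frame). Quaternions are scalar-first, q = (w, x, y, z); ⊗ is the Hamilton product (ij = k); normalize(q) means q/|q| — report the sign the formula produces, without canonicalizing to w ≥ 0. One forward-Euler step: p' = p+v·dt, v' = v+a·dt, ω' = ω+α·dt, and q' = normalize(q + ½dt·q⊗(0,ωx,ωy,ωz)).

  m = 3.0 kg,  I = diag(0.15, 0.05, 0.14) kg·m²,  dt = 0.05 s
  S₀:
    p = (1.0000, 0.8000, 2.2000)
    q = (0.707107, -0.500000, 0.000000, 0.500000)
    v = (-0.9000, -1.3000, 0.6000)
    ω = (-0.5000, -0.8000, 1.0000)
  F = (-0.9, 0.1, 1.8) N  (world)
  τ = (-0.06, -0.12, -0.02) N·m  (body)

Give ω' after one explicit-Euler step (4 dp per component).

angular accel α = (0.0800, -2.3000, 0.1429)
ω' = ω + α·dt = (-0.4960, -0.9150, 1.0071)

ω' = (-0.4960, -0.9150, 1.0071)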